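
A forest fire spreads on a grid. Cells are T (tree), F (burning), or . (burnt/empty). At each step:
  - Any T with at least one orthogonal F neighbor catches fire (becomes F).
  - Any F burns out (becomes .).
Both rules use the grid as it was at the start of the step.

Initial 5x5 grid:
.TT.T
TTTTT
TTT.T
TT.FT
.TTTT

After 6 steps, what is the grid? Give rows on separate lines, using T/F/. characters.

Step 1: 2 trees catch fire, 1 burn out
  .TT.T
  TTTTT
  TTT.T
  TT..F
  .TTFT
Step 2: 3 trees catch fire, 2 burn out
  .TT.T
  TTTTT
  TTT.F
  TT...
  .TF.F
Step 3: 2 trees catch fire, 3 burn out
  .TT.T
  TTTTF
  TTT..
  TT...
  .F...
Step 4: 3 trees catch fire, 2 burn out
  .TT.F
  TTTF.
  TTT..
  TF...
  .....
Step 5: 3 trees catch fire, 3 burn out
  .TT..
  TTF..
  TFT..
  F....
  .....
Step 6: 4 trees catch fire, 3 burn out
  .TF..
  TF...
  F.F..
  .....
  .....

.TF..
TF...
F.F..
.....
.....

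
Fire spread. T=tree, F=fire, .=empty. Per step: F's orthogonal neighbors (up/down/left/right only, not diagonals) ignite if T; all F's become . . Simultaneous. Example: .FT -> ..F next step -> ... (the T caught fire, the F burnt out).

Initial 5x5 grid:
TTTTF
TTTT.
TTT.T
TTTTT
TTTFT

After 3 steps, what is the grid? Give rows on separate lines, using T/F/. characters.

Step 1: 4 trees catch fire, 2 burn out
  TTTF.
  TTTT.
  TTT.T
  TTTFT
  TTF.F
Step 2: 5 trees catch fire, 4 burn out
  TTF..
  TTTF.
  TTT.T
  TTF.F
  TF...
Step 3: 6 trees catch fire, 5 burn out
  TF...
  TTF..
  TTF.F
  TF...
  F....

TF...
TTF..
TTF.F
TF...
F....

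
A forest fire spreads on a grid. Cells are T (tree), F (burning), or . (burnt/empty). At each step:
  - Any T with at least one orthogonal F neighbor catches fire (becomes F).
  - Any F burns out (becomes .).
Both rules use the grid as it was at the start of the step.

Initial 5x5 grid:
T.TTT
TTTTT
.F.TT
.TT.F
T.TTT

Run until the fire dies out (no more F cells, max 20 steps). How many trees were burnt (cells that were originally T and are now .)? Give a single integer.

Step 1: +4 fires, +2 burnt (F count now 4)
Step 2: +6 fires, +4 burnt (F count now 6)
Step 3: +5 fires, +6 burnt (F count now 5)
Step 4: +1 fires, +5 burnt (F count now 1)
Step 5: +0 fires, +1 burnt (F count now 0)
Fire out after step 5
Initially T: 17, now '.': 24
Total burnt (originally-T cells now '.'): 16

Answer: 16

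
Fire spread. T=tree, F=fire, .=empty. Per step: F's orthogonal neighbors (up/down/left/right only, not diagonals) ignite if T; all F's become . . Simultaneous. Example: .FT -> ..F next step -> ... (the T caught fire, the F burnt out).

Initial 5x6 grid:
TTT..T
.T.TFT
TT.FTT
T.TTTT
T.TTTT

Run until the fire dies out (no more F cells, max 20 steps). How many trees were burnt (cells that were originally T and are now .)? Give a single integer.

Answer: 13

Derivation:
Step 1: +4 fires, +2 burnt (F count now 4)
Step 2: +5 fires, +4 burnt (F count now 5)
Step 3: +3 fires, +5 burnt (F count now 3)
Step 4: +1 fires, +3 burnt (F count now 1)
Step 5: +0 fires, +1 burnt (F count now 0)
Fire out after step 5
Initially T: 21, now '.': 22
Total burnt (originally-T cells now '.'): 13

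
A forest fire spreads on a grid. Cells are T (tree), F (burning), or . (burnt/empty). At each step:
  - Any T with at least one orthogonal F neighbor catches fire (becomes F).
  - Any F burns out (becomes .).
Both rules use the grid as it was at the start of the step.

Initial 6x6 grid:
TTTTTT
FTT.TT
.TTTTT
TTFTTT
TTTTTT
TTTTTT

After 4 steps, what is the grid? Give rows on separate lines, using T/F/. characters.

Step 1: 6 trees catch fire, 2 burn out
  FTTTTT
  .FT.TT
  .TFTTT
  TF.FTT
  TTFTTT
  TTTTTT
Step 2: 9 trees catch fire, 6 burn out
  .FTTTT
  ..F.TT
  .F.FTT
  F...FT
  TF.FTT
  TTFTTT
Step 3: 7 trees catch fire, 9 burn out
  ..FTTT
  ....TT
  ....FT
  .....F
  F...FT
  TF.FTT
Step 4: 6 trees catch fire, 7 burn out
  ...FTT
  ....FT
  .....F
  ......
  .....F
  F...FT

...FTT
....FT
.....F
......
.....F
F...FT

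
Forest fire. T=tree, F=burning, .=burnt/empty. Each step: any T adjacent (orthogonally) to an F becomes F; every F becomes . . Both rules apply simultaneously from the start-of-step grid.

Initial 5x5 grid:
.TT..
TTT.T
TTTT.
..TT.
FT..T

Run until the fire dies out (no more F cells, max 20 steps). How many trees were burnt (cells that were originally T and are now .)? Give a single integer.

Step 1: +1 fires, +1 burnt (F count now 1)
Step 2: +0 fires, +1 burnt (F count now 0)
Fire out after step 2
Initially T: 14, now '.': 12
Total burnt (originally-T cells now '.'): 1

Answer: 1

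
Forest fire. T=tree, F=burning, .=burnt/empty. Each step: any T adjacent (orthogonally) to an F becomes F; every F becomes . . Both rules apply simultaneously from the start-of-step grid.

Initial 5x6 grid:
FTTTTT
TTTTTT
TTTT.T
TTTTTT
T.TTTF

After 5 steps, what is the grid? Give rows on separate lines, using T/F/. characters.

Step 1: 4 trees catch fire, 2 burn out
  .FTTTT
  FTTTTT
  TTTT.T
  TTTTTF
  T.TTF.
Step 2: 6 trees catch fire, 4 burn out
  ..FTTT
  .FTTTT
  FTTT.F
  TTTTF.
  T.TF..
Step 3: 7 trees catch fire, 6 burn out
  ...FTT
  ..FTTF
  .FTT..
  FTTF..
  T.F...
Step 4: 9 trees catch fire, 7 burn out
  ....FF
  ...FF.
  ..FF..
  .FF...
  F.....
Step 5: 0 trees catch fire, 9 burn out
  ......
  ......
  ......
  ......
  ......

......
......
......
......
......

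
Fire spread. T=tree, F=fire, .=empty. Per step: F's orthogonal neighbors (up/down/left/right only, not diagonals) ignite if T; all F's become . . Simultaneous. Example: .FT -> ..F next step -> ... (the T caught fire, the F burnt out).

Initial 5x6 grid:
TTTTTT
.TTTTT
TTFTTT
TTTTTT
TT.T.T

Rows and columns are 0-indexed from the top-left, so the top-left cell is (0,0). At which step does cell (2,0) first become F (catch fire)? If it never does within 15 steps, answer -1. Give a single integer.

Step 1: cell (2,0)='T' (+4 fires, +1 burnt)
Step 2: cell (2,0)='F' (+7 fires, +4 burnt)
  -> target ignites at step 2
Step 3: cell (2,0)='.' (+8 fires, +7 burnt)
Step 4: cell (2,0)='.' (+5 fires, +8 burnt)
Step 5: cell (2,0)='.' (+2 fires, +5 burnt)
Step 6: cell (2,0)='.' (+0 fires, +2 burnt)
  fire out at step 6

2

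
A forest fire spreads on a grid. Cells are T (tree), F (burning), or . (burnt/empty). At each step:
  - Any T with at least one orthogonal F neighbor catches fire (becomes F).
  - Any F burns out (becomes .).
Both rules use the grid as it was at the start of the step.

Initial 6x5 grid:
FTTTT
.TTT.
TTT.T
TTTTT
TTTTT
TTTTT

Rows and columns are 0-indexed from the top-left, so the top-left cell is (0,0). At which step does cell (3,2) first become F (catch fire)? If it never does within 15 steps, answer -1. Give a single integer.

Step 1: cell (3,2)='T' (+1 fires, +1 burnt)
Step 2: cell (3,2)='T' (+2 fires, +1 burnt)
Step 3: cell (3,2)='T' (+3 fires, +2 burnt)
Step 4: cell (3,2)='T' (+5 fires, +3 burnt)
Step 5: cell (3,2)='F' (+3 fires, +5 burnt)
  -> target ignites at step 5
Step 6: cell (3,2)='.' (+4 fires, +3 burnt)
Step 7: cell (3,2)='.' (+4 fires, +4 burnt)
Step 8: cell (3,2)='.' (+3 fires, +4 burnt)
Step 9: cell (3,2)='.' (+1 fires, +3 burnt)
Step 10: cell (3,2)='.' (+0 fires, +1 burnt)
  fire out at step 10

5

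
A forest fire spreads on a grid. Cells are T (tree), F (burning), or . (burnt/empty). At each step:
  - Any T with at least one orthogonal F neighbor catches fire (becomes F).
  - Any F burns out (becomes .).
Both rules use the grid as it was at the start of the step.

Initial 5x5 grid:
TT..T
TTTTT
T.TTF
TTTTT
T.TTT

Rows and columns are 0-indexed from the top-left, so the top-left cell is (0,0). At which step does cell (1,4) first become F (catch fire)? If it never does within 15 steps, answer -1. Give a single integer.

Step 1: cell (1,4)='F' (+3 fires, +1 burnt)
  -> target ignites at step 1
Step 2: cell (1,4)='.' (+5 fires, +3 burnt)
Step 3: cell (1,4)='.' (+3 fires, +5 burnt)
Step 4: cell (1,4)='.' (+3 fires, +3 burnt)
Step 5: cell (1,4)='.' (+3 fires, +3 burnt)
Step 6: cell (1,4)='.' (+3 fires, +3 burnt)
Step 7: cell (1,4)='.' (+0 fires, +3 burnt)
  fire out at step 7

1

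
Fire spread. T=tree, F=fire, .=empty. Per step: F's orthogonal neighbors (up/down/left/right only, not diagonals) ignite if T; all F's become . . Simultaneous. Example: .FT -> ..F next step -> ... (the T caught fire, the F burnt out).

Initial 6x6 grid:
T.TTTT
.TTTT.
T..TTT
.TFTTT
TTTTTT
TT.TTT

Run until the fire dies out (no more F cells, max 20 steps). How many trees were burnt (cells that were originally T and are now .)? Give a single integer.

Step 1: +3 fires, +1 burnt (F count now 3)
Step 2: +4 fires, +3 burnt (F count now 4)
Step 3: +7 fires, +4 burnt (F count now 7)
Step 4: +7 fires, +7 burnt (F count now 7)
Step 5: +4 fires, +7 burnt (F count now 4)
Step 6: +1 fires, +4 burnt (F count now 1)
Step 7: +0 fires, +1 burnt (F count now 0)
Fire out after step 7
Initially T: 28, now '.': 34
Total burnt (originally-T cells now '.'): 26

Answer: 26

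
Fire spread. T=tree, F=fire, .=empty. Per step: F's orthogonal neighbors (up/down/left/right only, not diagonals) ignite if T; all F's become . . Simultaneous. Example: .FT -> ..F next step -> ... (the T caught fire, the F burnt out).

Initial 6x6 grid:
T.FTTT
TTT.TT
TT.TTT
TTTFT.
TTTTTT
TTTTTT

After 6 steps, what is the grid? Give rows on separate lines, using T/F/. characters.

Step 1: 6 trees catch fire, 2 burn out
  T..FTT
  TTF.TT
  TT.FTT
  TTF.F.
  TTTFTT
  TTTTTT
Step 2: 7 trees catch fire, 6 burn out
  T...FT
  TF..TT
  TT..FT
  TF....
  TTF.FT
  TTTFTT
Step 3: 10 trees catch fire, 7 burn out
  T....F
  F...FT
  TF...F
  F.....
  TF...F
  TTF.FT
Step 4: 6 trees catch fire, 10 burn out
  F.....
  .....F
  F.....
  ......
  F.....
  TF...F
Step 5: 1 trees catch fire, 6 burn out
  ......
  ......
  ......
  ......
  ......
  F.....
Step 6: 0 trees catch fire, 1 burn out
  ......
  ......
  ......
  ......
  ......
  ......

......
......
......
......
......
......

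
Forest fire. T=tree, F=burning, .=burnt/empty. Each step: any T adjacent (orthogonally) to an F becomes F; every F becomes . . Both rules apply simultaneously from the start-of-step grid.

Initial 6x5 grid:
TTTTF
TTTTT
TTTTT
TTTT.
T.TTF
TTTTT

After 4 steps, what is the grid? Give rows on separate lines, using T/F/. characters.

Step 1: 4 trees catch fire, 2 burn out
  TTTF.
  TTTTF
  TTTTT
  TTTT.
  T.TF.
  TTTTF
Step 2: 6 trees catch fire, 4 burn out
  TTF..
  TTTF.
  TTTTF
  TTTF.
  T.F..
  TTTF.
Step 3: 5 trees catch fire, 6 burn out
  TF...
  TTF..
  TTTF.
  TTF..
  T....
  TTF..
Step 4: 5 trees catch fire, 5 burn out
  F....
  TF...
  TTF..
  TF...
  T....
  TF...

F....
TF...
TTF..
TF...
T....
TF...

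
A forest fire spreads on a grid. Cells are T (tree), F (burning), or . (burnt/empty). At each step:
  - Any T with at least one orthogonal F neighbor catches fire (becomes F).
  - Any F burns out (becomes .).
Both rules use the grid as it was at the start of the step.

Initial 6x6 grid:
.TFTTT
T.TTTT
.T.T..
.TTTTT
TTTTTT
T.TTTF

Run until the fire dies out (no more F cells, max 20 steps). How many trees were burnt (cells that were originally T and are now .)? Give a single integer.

Answer: 25

Derivation:
Step 1: +5 fires, +2 burnt (F count now 5)
Step 2: +5 fires, +5 burnt (F count now 5)
Step 3: +6 fires, +5 burnt (F count now 6)
Step 4: +3 fires, +6 burnt (F count now 3)
Step 5: +2 fires, +3 burnt (F count now 2)
Step 6: +2 fires, +2 burnt (F count now 2)
Step 7: +2 fires, +2 burnt (F count now 2)
Step 8: +0 fires, +2 burnt (F count now 0)
Fire out after step 8
Initially T: 26, now '.': 35
Total burnt (originally-T cells now '.'): 25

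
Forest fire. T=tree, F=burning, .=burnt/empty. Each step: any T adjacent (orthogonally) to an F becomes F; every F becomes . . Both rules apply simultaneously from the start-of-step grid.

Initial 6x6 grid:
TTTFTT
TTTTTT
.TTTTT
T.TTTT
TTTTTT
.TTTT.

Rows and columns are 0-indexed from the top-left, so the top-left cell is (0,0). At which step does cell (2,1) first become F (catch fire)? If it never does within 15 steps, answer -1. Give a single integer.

Step 1: cell (2,1)='T' (+3 fires, +1 burnt)
Step 2: cell (2,1)='T' (+5 fires, +3 burnt)
Step 3: cell (2,1)='T' (+6 fires, +5 burnt)
Step 4: cell (2,1)='F' (+6 fires, +6 burnt)
  -> target ignites at step 4
Step 5: cell (2,1)='.' (+4 fires, +6 burnt)
Step 6: cell (2,1)='.' (+4 fires, +4 burnt)
Step 7: cell (2,1)='.' (+2 fires, +4 burnt)
Step 8: cell (2,1)='.' (+1 fires, +2 burnt)
Step 9: cell (2,1)='.' (+0 fires, +1 burnt)
  fire out at step 9

4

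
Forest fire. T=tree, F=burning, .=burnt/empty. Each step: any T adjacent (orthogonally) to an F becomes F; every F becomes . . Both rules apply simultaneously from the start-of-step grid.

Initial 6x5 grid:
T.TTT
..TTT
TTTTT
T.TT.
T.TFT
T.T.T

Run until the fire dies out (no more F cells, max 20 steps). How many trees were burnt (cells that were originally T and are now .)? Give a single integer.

Answer: 20

Derivation:
Step 1: +3 fires, +1 burnt (F count now 3)
Step 2: +4 fires, +3 burnt (F count now 4)
Step 3: +3 fires, +4 burnt (F count now 3)
Step 4: +4 fires, +3 burnt (F count now 4)
Step 5: +3 fires, +4 burnt (F count now 3)
Step 6: +1 fires, +3 burnt (F count now 1)
Step 7: +1 fires, +1 burnt (F count now 1)
Step 8: +1 fires, +1 burnt (F count now 1)
Step 9: +0 fires, +1 burnt (F count now 0)
Fire out after step 9
Initially T: 21, now '.': 29
Total burnt (originally-T cells now '.'): 20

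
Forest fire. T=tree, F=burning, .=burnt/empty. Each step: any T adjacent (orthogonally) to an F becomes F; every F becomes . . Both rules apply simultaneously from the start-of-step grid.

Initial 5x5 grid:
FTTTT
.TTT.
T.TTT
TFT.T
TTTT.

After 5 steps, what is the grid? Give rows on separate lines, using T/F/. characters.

Step 1: 4 trees catch fire, 2 burn out
  .FTTT
  .TTT.
  T.TTT
  F.F.T
  TFTT.
Step 2: 6 trees catch fire, 4 burn out
  ..FTT
  .FTT.
  F.FTT
  ....T
  F.FT.
Step 3: 4 trees catch fire, 6 burn out
  ...FT
  ..FT.
  ...FT
  ....T
  ...F.
Step 4: 3 trees catch fire, 4 burn out
  ....F
  ...F.
  ....F
  ....T
  .....
Step 5: 1 trees catch fire, 3 burn out
  .....
  .....
  .....
  ....F
  .....

.....
.....
.....
....F
.....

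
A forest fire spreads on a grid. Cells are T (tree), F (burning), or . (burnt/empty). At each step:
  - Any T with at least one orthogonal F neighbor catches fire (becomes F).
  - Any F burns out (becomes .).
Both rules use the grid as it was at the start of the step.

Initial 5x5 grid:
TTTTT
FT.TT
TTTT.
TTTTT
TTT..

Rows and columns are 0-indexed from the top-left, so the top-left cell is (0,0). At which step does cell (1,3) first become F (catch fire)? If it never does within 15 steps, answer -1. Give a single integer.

Step 1: cell (1,3)='T' (+3 fires, +1 burnt)
Step 2: cell (1,3)='T' (+3 fires, +3 burnt)
Step 3: cell (1,3)='T' (+4 fires, +3 burnt)
Step 4: cell (1,3)='T' (+4 fires, +4 burnt)
Step 5: cell (1,3)='F' (+4 fires, +4 burnt)
  -> target ignites at step 5
Step 6: cell (1,3)='.' (+2 fires, +4 burnt)
Step 7: cell (1,3)='.' (+0 fires, +2 burnt)
  fire out at step 7

5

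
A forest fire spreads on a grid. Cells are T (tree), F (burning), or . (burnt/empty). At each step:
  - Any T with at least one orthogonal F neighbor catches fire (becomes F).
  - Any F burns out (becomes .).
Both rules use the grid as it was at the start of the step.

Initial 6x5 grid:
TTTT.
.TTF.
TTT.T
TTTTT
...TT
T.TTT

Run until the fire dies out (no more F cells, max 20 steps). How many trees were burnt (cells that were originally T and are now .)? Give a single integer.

Answer: 20

Derivation:
Step 1: +2 fires, +1 burnt (F count now 2)
Step 2: +3 fires, +2 burnt (F count now 3)
Step 3: +3 fires, +3 burnt (F count now 3)
Step 4: +4 fires, +3 burnt (F count now 4)
Step 5: +3 fires, +4 burnt (F count now 3)
Step 6: +3 fires, +3 burnt (F count now 3)
Step 7: +2 fires, +3 burnt (F count now 2)
Step 8: +0 fires, +2 burnt (F count now 0)
Fire out after step 8
Initially T: 21, now '.': 29
Total burnt (originally-T cells now '.'): 20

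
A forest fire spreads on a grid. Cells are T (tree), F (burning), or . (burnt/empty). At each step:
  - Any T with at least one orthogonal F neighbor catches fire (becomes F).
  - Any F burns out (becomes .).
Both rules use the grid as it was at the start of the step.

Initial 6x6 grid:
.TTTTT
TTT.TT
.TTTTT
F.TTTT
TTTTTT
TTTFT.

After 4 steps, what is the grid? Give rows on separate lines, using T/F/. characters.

Step 1: 4 trees catch fire, 2 burn out
  .TTTTT
  TTT.TT
  .TTTTT
  ..TTTT
  FTTFTT
  TTF.F.
Step 2: 6 trees catch fire, 4 burn out
  .TTTTT
  TTT.TT
  .TTTTT
  ..TFTT
  .FF.FT
  FF....
Step 3: 4 trees catch fire, 6 burn out
  .TTTTT
  TTT.TT
  .TTFTT
  ..F.FT
  .....F
  ......
Step 4: 3 trees catch fire, 4 burn out
  .TTTTT
  TTT.TT
  .TF.FT
  .....F
  ......
  ......

.TTTTT
TTT.TT
.TF.FT
.....F
......
......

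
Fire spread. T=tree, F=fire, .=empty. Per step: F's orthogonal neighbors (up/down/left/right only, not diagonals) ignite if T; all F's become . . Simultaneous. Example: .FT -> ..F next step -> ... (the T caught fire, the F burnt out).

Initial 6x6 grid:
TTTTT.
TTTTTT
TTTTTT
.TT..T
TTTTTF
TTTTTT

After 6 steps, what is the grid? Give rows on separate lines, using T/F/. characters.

Step 1: 3 trees catch fire, 1 burn out
  TTTTT.
  TTTTTT
  TTTTTT
  .TT..F
  TTTTF.
  TTTTTF
Step 2: 3 trees catch fire, 3 burn out
  TTTTT.
  TTTTTT
  TTTTTF
  .TT...
  TTTF..
  TTTTF.
Step 3: 4 trees catch fire, 3 burn out
  TTTTT.
  TTTTTF
  TTTTF.
  .TT...
  TTF...
  TTTF..
Step 4: 5 trees catch fire, 4 burn out
  TTTTT.
  TTTTF.
  TTTF..
  .TF...
  TF....
  TTF...
Step 5: 6 trees catch fire, 5 burn out
  TTTTF.
  TTTF..
  TTF...
  .F....
  F.....
  TF....
Step 6: 4 trees catch fire, 6 burn out
  TTTF..
  TTF...
  TF....
  ......
  ......
  F.....

TTTF..
TTF...
TF....
......
......
F.....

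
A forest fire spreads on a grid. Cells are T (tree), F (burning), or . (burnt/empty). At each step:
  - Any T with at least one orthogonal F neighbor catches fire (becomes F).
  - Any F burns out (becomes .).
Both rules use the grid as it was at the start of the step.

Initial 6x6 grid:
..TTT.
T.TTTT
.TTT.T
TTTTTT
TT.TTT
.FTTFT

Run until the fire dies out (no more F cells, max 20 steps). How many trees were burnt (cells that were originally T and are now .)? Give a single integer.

Answer: 25

Derivation:
Step 1: +5 fires, +2 burnt (F count now 5)
Step 2: +5 fires, +5 burnt (F count now 5)
Step 3: +5 fires, +5 burnt (F count now 5)
Step 4: +3 fires, +5 burnt (F count now 3)
Step 5: +3 fires, +3 burnt (F count now 3)
Step 6: +3 fires, +3 burnt (F count now 3)
Step 7: +1 fires, +3 burnt (F count now 1)
Step 8: +0 fires, +1 burnt (F count now 0)
Fire out after step 8
Initially T: 26, now '.': 35
Total burnt (originally-T cells now '.'): 25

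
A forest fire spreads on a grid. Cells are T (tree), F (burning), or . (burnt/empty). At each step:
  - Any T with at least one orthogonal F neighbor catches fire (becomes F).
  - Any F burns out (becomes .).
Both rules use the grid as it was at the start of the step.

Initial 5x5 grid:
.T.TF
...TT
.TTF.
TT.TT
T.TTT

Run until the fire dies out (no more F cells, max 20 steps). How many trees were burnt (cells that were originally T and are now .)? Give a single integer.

Answer: 13

Derivation:
Step 1: +5 fires, +2 burnt (F count now 5)
Step 2: +3 fires, +5 burnt (F count now 3)
Step 3: +3 fires, +3 burnt (F count now 3)
Step 4: +1 fires, +3 burnt (F count now 1)
Step 5: +1 fires, +1 burnt (F count now 1)
Step 6: +0 fires, +1 burnt (F count now 0)
Fire out after step 6
Initially T: 14, now '.': 24
Total burnt (originally-T cells now '.'): 13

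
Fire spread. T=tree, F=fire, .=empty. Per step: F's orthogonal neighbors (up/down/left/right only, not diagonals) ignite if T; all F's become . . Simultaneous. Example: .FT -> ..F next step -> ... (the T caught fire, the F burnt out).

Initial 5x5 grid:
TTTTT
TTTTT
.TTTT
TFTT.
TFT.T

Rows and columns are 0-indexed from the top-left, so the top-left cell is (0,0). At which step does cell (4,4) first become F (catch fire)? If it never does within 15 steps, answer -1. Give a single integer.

Step 1: cell (4,4)='T' (+5 fires, +2 burnt)
Step 2: cell (4,4)='T' (+3 fires, +5 burnt)
Step 3: cell (4,4)='T' (+4 fires, +3 burnt)
Step 4: cell (4,4)='T' (+4 fires, +4 burnt)
Step 5: cell (4,4)='T' (+2 fires, +4 burnt)
Step 6: cell (4,4)='T' (+1 fires, +2 burnt)
Step 7: cell (4,4)='T' (+0 fires, +1 burnt)
  fire out at step 7
Target never catches fire within 15 steps

-1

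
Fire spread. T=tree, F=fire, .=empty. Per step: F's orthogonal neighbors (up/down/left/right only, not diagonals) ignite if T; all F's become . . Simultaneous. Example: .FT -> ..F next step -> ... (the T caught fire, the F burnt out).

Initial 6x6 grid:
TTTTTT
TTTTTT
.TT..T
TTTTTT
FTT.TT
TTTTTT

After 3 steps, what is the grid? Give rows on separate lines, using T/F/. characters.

Step 1: 3 trees catch fire, 1 burn out
  TTTTTT
  TTTTTT
  .TT..T
  FTTTTT
  .FT.TT
  FTTTTT
Step 2: 3 trees catch fire, 3 burn out
  TTTTTT
  TTTTTT
  .TT..T
  .FTTTT
  ..F.TT
  .FTTTT
Step 3: 3 trees catch fire, 3 burn out
  TTTTTT
  TTTTTT
  .FT..T
  ..FTTT
  ....TT
  ..FTTT

TTTTTT
TTTTTT
.FT..T
..FTTT
....TT
..FTTT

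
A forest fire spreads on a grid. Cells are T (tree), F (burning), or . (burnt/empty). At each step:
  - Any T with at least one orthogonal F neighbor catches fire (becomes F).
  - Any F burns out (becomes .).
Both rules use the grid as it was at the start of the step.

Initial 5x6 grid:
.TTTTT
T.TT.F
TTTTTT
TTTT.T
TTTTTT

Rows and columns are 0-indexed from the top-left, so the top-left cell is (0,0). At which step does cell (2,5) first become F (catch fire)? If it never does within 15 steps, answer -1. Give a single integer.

Step 1: cell (2,5)='F' (+2 fires, +1 burnt)
  -> target ignites at step 1
Step 2: cell (2,5)='.' (+3 fires, +2 burnt)
Step 3: cell (2,5)='.' (+3 fires, +3 burnt)
Step 4: cell (2,5)='.' (+5 fires, +3 burnt)
Step 5: cell (2,5)='.' (+5 fires, +5 burnt)
Step 6: cell (2,5)='.' (+3 fires, +5 burnt)
Step 7: cell (2,5)='.' (+3 fires, +3 burnt)
Step 8: cell (2,5)='.' (+1 fires, +3 burnt)
Step 9: cell (2,5)='.' (+0 fires, +1 burnt)
  fire out at step 9

1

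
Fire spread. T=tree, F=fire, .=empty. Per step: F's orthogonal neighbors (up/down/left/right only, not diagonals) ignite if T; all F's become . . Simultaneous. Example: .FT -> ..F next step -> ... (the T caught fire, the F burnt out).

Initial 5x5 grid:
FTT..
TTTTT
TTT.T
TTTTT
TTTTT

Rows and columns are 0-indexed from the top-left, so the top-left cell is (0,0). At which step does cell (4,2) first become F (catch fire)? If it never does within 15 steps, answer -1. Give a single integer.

Step 1: cell (4,2)='T' (+2 fires, +1 burnt)
Step 2: cell (4,2)='T' (+3 fires, +2 burnt)
Step 3: cell (4,2)='T' (+3 fires, +3 burnt)
Step 4: cell (4,2)='T' (+4 fires, +3 burnt)
Step 5: cell (4,2)='T' (+3 fires, +4 burnt)
Step 6: cell (4,2)='F' (+3 fires, +3 burnt)
  -> target ignites at step 6
Step 7: cell (4,2)='.' (+2 fires, +3 burnt)
Step 8: cell (4,2)='.' (+1 fires, +2 burnt)
Step 9: cell (4,2)='.' (+0 fires, +1 burnt)
  fire out at step 9

6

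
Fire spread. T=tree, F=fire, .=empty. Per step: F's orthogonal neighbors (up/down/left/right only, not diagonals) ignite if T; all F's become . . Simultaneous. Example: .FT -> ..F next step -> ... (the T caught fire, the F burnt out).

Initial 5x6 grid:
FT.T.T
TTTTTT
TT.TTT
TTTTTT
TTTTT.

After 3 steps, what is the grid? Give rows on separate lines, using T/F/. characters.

Step 1: 2 trees catch fire, 1 burn out
  .F.T.T
  FTTTTT
  TT.TTT
  TTTTTT
  TTTTT.
Step 2: 2 trees catch fire, 2 burn out
  ...T.T
  .FTTTT
  FT.TTT
  TTTTTT
  TTTTT.
Step 3: 3 trees catch fire, 2 burn out
  ...T.T
  ..FTTT
  .F.TTT
  FTTTTT
  TTTTT.

...T.T
..FTTT
.F.TTT
FTTTTT
TTTTT.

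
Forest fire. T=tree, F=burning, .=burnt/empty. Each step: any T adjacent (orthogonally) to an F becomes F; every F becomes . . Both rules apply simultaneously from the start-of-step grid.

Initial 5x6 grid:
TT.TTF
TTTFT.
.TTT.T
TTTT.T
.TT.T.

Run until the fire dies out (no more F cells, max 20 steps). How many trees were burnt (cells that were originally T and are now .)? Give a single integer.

Step 1: +5 fires, +2 burnt (F count now 5)
Step 2: +3 fires, +5 burnt (F count now 3)
Step 3: +4 fires, +3 burnt (F count now 4)
Step 4: +3 fires, +4 burnt (F count now 3)
Step 5: +2 fires, +3 burnt (F count now 2)
Step 6: +0 fires, +2 burnt (F count now 0)
Fire out after step 6
Initially T: 20, now '.': 27
Total burnt (originally-T cells now '.'): 17

Answer: 17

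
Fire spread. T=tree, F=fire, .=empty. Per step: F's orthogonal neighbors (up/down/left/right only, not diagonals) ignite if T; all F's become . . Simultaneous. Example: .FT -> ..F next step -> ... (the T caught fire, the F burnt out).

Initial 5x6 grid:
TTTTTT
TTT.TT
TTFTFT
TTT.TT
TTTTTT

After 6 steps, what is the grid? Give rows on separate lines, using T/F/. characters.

Step 1: 7 trees catch fire, 2 burn out
  TTTTTT
  TTF.FT
  TF.F.F
  TTF.FT
  TTTTTT
Step 2: 9 trees catch fire, 7 burn out
  TTFTFT
  TF...F
  F.....
  TF...F
  TTFTFT
Step 3: 8 trees catch fire, 9 burn out
  TF.F.F
  F.....
  ......
  F.....
  TF.F.F
Step 4: 2 trees catch fire, 8 burn out
  F.....
  ......
  ......
  ......
  F.....
Step 5: 0 trees catch fire, 2 burn out
  ......
  ......
  ......
  ......
  ......
Step 6: 0 trees catch fire, 0 burn out
  ......
  ......
  ......
  ......
  ......

......
......
......
......
......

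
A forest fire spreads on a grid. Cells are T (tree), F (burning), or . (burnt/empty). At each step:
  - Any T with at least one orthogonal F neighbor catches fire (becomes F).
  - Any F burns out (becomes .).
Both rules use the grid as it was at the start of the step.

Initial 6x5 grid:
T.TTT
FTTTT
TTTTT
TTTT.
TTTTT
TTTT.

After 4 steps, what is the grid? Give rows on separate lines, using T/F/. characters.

Step 1: 3 trees catch fire, 1 burn out
  F.TTT
  .FTTT
  FTTTT
  TTTT.
  TTTTT
  TTTT.
Step 2: 3 trees catch fire, 3 burn out
  ..TTT
  ..FTT
  .FTTT
  FTTT.
  TTTTT
  TTTT.
Step 3: 5 trees catch fire, 3 burn out
  ..FTT
  ...FT
  ..FTT
  .FTT.
  FTTTT
  TTTT.
Step 4: 6 trees catch fire, 5 burn out
  ...FT
  ....F
  ...FT
  ..FT.
  .FTTT
  FTTT.

...FT
....F
...FT
..FT.
.FTTT
FTTT.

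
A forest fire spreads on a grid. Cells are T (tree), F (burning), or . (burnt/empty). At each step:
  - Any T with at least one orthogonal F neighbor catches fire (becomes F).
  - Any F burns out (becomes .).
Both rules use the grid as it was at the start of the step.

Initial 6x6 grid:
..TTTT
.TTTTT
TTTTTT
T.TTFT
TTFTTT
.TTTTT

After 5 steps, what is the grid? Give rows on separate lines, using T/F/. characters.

Step 1: 8 trees catch fire, 2 burn out
  ..TTTT
  .TTTTT
  TTTTFT
  T.FF.F
  TF.FFT
  .TFTTT
Step 2: 9 trees catch fire, 8 burn out
  ..TTTT
  .TTTFT
  TTFF.F
  T.....
  F....F
  .F.FFT
Step 3: 7 trees catch fire, 9 burn out
  ..TTFT
  .TFF.F
  TF....
  F.....
  ......
  .....F
Step 4: 5 trees catch fire, 7 burn out
  ..FF.F
  .F....
  F.....
  ......
  ......
  ......
Step 5: 0 trees catch fire, 5 burn out
  ......
  ......
  ......
  ......
  ......
  ......

......
......
......
......
......
......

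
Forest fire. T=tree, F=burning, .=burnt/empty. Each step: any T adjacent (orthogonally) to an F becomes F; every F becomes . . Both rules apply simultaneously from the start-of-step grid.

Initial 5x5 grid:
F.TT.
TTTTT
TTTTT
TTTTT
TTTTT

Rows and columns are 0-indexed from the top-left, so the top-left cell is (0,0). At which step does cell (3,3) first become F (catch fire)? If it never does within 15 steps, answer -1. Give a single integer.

Step 1: cell (3,3)='T' (+1 fires, +1 burnt)
Step 2: cell (3,3)='T' (+2 fires, +1 burnt)
Step 3: cell (3,3)='T' (+3 fires, +2 burnt)
Step 4: cell (3,3)='T' (+5 fires, +3 burnt)
Step 5: cell (3,3)='T' (+5 fires, +5 burnt)
Step 6: cell (3,3)='F' (+3 fires, +5 burnt)
  -> target ignites at step 6
Step 7: cell (3,3)='.' (+2 fires, +3 burnt)
Step 8: cell (3,3)='.' (+1 fires, +2 burnt)
Step 9: cell (3,3)='.' (+0 fires, +1 burnt)
  fire out at step 9

6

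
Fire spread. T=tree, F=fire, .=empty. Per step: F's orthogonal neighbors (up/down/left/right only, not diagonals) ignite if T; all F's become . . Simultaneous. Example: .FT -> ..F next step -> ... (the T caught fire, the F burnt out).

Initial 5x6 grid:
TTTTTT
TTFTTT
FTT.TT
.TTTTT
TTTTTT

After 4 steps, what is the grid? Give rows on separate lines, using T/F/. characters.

Step 1: 6 trees catch fire, 2 burn out
  TTFTTT
  FF.FTT
  .FF.TT
  .TTTTT
  TTTTTT
Step 2: 6 trees catch fire, 6 burn out
  FF.FTT
  ....FT
  ....TT
  .FFTTT
  TTTTTT
Step 3: 6 trees catch fire, 6 burn out
  ....FT
  .....F
  ....FT
  ...FTT
  TFFTTT
Step 4: 5 trees catch fire, 6 burn out
  .....F
  ......
  .....F
  ....FT
  F..FTT

.....F
......
.....F
....FT
F..FTT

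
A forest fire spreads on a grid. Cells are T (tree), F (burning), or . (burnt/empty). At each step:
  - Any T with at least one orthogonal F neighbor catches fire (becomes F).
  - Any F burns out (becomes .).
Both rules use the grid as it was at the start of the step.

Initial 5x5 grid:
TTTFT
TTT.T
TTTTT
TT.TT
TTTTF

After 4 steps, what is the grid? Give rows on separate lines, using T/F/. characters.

Step 1: 4 trees catch fire, 2 burn out
  TTF.F
  TTT.T
  TTTTT
  TT.TF
  TTTF.
Step 2: 6 trees catch fire, 4 burn out
  TF...
  TTF.F
  TTTTF
  TT.F.
  TTF..
Step 3: 5 trees catch fire, 6 burn out
  F....
  TF...
  TTFF.
  TT...
  TF...
Step 4: 4 trees catch fire, 5 burn out
  .....
  F....
  TF...
  TF...
  F....

.....
F....
TF...
TF...
F....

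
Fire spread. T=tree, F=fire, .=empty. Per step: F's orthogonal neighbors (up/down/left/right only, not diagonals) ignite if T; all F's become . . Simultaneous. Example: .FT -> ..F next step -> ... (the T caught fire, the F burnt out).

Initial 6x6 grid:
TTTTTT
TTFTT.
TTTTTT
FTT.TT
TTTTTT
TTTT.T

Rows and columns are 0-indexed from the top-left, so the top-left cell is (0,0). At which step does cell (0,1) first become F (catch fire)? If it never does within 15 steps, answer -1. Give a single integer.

Step 1: cell (0,1)='T' (+7 fires, +2 burnt)
Step 2: cell (0,1)='F' (+9 fires, +7 burnt)
  -> target ignites at step 2
Step 3: cell (0,1)='.' (+5 fires, +9 burnt)
Step 4: cell (0,1)='.' (+5 fires, +5 burnt)
Step 5: cell (0,1)='.' (+3 fires, +5 burnt)
Step 6: cell (0,1)='.' (+1 fires, +3 burnt)
Step 7: cell (0,1)='.' (+1 fires, +1 burnt)
Step 8: cell (0,1)='.' (+0 fires, +1 burnt)
  fire out at step 8

2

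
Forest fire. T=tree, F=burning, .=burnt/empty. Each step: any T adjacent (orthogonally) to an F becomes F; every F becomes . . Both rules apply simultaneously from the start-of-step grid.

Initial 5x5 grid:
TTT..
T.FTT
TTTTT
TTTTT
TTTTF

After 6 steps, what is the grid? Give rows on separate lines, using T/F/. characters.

Step 1: 5 trees catch fire, 2 burn out
  TTF..
  T..FT
  TTFTT
  TTTTF
  TTTF.
Step 2: 8 trees catch fire, 5 burn out
  TF...
  T...F
  TF.FF
  TTFF.
  TTF..
Step 3: 4 trees catch fire, 8 burn out
  F....
  T....
  F....
  TF...
  TF...
Step 4: 3 trees catch fire, 4 burn out
  .....
  F....
  .....
  F....
  F....
Step 5: 0 trees catch fire, 3 burn out
  .....
  .....
  .....
  .....
  .....
Step 6: 0 trees catch fire, 0 burn out
  .....
  .....
  .....
  .....
  .....

.....
.....
.....
.....
.....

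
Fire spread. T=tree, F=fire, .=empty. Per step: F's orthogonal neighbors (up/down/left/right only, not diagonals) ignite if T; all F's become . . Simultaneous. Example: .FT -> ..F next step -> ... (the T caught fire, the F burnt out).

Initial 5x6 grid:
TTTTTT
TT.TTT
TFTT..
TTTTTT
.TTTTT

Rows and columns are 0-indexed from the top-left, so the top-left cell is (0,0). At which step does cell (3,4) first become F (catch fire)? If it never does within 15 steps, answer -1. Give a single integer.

Step 1: cell (3,4)='T' (+4 fires, +1 burnt)
Step 2: cell (3,4)='T' (+6 fires, +4 burnt)
Step 3: cell (3,4)='T' (+5 fires, +6 burnt)
Step 4: cell (3,4)='F' (+4 fires, +5 burnt)
  -> target ignites at step 4
Step 5: cell (3,4)='.' (+4 fires, +4 burnt)
Step 6: cell (3,4)='.' (+2 fires, +4 burnt)
Step 7: cell (3,4)='.' (+0 fires, +2 burnt)
  fire out at step 7

4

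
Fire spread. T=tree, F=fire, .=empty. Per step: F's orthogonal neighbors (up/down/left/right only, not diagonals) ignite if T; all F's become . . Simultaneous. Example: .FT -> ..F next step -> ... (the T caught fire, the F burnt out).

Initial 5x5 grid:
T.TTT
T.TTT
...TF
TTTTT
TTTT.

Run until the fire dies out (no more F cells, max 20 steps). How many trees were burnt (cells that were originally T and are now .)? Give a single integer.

Step 1: +3 fires, +1 burnt (F count now 3)
Step 2: +3 fires, +3 burnt (F count now 3)
Step 3: +4 fires, +3 burnt (F count now 4)
Step 4: +3 fires, +4 burnt (F count now 3)
Step 5: +2 fires, +3 burnt (F count now 2)
Step 6: +1 fires, +2 burnt (F count now 1)
Step 7: +0 fires, +1 burnt (F count now 0)
Fire out after step 7
Initially T: 18, now '.': 23
Total burnt (originally-T cells now '.'): 16

Answer: 16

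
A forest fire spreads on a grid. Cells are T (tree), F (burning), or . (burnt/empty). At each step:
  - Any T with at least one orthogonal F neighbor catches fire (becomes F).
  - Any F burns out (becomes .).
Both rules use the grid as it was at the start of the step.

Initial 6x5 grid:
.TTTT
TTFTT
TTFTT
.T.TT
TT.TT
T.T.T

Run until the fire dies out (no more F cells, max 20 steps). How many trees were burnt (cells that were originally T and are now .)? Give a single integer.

Step 1: +5 fires, +2 burnt (F count now 5)
Step 2: +8 fires, +5 burnt (F count now 8)
Step 3: +4 fires, +8 burnt (F count now 4)
Step 4: +2 fires, +4 burnt (F count now 2)
Step 5: +2 fires, +2 burnt (F count now 2)
Step 6: +0 fires, +2 burnt (F count now 0)
Fire out after step 6
Initially T: 22, now '.': 29
Total burnt (originally-T cells now '.'): 21

Answer: 21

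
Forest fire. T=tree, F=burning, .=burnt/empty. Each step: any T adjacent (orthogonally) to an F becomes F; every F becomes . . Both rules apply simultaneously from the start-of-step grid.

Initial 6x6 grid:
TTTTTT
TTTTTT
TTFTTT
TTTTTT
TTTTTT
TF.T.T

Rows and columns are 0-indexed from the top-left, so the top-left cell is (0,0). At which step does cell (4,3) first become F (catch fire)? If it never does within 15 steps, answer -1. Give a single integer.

Step 1: cell (4,3)='T' (+6 fires, +2 burnt)
Step 2: cell (4,3)='T' (+9 fires, +6 burnt)
Step 3: cell (4,3)='F' (+8 fires, +9 burnt)
  -> target ignites at step 3
Step 4: cell (4,3)='.' (+6 fires, +8 burnt)
Step 5: cell (4,3)='.' (+2 fires, +6 burnt)
Step 6: cell (4,3)='.' (+1 fires, +2 burnt)
Step 7: cell (4,3)='.' (+0 fires, +1 burnt)
  fire out at step 7

3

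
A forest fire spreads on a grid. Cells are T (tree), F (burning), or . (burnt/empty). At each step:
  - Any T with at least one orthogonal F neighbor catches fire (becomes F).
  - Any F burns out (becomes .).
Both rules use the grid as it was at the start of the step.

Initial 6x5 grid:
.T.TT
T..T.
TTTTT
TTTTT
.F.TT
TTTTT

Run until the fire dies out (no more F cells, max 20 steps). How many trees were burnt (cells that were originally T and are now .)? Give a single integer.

Answer: 21

Derivation:
Step 1: +2 fires, +1 burnt (F count now 2)
Step 2: +5 fires, +2 burnt (F count now 5)
Step 3: +4 fires, +5 burnt (F count now 4)
Step 4: +5 fires, +4 burnt (F count now 5)
Step 5: +3 fires, +5 burnt (F count now 3)
Step 6: +1 fires, +3 burnt (F count now 1)
Step 7: +1 fires, +1 burnt (F count now 1)
Step 8: +0 fires, +1 burnt (F count now 0)
Fire out after step 8
Initially T: 22, now '.': 29
Total burnt (originally-T cells now '.'): 21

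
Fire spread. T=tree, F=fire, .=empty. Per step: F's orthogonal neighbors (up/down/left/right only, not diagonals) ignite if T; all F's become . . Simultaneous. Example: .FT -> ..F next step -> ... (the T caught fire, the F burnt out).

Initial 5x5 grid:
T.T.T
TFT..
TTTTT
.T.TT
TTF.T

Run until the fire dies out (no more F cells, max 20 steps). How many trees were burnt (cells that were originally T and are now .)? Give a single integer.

Answer: 15

Derivation:
Step 1: +4 fires, +2 burnt (F count now 4)
Step 2: +6 fires, +4 burnt (F count now 6)
Step 3: +1 fires, +6 burnt (F count now 1)
Step 4: +2 fires, +1 burnt (F count now 2)
Step 5: +1 fires, +2 burnt (F count now 1)
Step 6: +1 fires, +1 burnt (F count now 1)
Step 7: +0 fires, +1 burnt (F count now 0)
Fire out after step 7
Initially T: 16, now '.': 24
Total burnt (originally-T cells now '.'): 15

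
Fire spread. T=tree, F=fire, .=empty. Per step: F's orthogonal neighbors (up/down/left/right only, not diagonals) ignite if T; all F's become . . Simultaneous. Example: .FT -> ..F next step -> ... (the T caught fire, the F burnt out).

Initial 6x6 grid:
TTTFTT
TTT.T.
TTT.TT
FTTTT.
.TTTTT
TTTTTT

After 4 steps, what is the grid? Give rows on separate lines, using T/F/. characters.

Step 1: 4 trees catch fire, 2 burn out
  TTF.FT
  TTT.T.
  FTT.TT
  .FTTT.
  .TTTTT
  TTTTTT
Step 2: 8 trees catch fire, 4 burn out
  TF...F
  FTF.F.
  .FT.TT
  ..FTT.
  .FTTTT
  TTTTTT
Step 3: 7 trees catch fire, 8 burn out
  F.....
  .F....
  ..F.FT
  ...FT.
  ..FTTT
  TFTTTT
Step 4: 5 trees catch fire, 7 burn out
  ......
  ......
  .....F
  ....F.
  ...FTT
  F.FTTT

......
......
.....F
....F.
...FTT
F.FTTT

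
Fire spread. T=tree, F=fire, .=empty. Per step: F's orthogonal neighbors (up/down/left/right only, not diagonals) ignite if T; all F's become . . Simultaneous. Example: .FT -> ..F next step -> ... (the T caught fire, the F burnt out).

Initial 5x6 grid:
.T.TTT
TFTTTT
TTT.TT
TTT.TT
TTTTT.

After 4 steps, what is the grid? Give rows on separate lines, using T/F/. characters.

Step 1: 4 trees catch fire, 1 burn out
  .F.TTT
  F.FTTT
  TFT.TT
  TTT.TT
  TTTTT.
Step 2: 4 trees catch fire, 4 burn out
  ...TTT
  ...FTT
  F.F.TT
  TFT.TT
  TTTTT.
Step 3: 5 trees catch fire, 4 burn out
  ...FTT
  ....FT
  ....TT
  F.F.TT
  TFTTT.
Step 4: 5 trees catch fire, 5 burn out
  ....FT
  .....F
  ....FT
  ....TT
  F.FTT.

....FT
.....F
....FT
....TT
F.FTT.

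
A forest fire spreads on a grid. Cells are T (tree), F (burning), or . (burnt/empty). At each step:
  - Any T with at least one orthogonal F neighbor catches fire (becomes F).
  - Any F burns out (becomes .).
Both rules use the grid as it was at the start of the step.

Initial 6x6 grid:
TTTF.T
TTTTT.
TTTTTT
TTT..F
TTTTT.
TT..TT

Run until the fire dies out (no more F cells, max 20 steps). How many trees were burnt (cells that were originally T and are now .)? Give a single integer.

Answer: 26

Derivation:
Step 1: +3 fires, +2 burnt (F count now 3)
Step 2: +5 fires, +3 burnt (F count now 5)
Step 3: +3 fires, +5 burnt (F count now 3)
Step 4: +3 fires, +3 burnt (F count now 3)
Step 5: +3 fires, +3 burnt (F count now 3)
Step 6: +3 fires, +3 burnt (F count now 3)
Step 7: +3 fires, +3 burnt (F count now 3)
Step 8: +2 fires, +3 burnt (F count now 2)
Step 9: +1 fires, +2 burnt (F count now 1)
Step 10: +0 fires, +1 burnt (F count now 0)
Fire out after step 10
Initially T: 27, now '.': 35
Total burnt (originally-T cells now '.'): 26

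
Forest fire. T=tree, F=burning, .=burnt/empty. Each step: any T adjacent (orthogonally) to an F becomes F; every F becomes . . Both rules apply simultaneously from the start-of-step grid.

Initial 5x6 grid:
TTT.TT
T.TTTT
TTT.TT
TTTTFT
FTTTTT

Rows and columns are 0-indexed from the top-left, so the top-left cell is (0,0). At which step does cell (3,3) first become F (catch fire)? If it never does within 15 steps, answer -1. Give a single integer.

Step 1: cell (3,3)='F' (+6 fires, +2 burnt)
  -> target ignites at step 1
Step 2: cell (3,3)='.' (+8 fires, +6 burnt)
Step 3: cell (3,3)='.' (+6 fires, +8 burnt)
Step 4: cell (3,3)='.' (+3 fires, +6 burnt)
Step 5: cell (3,3)='.' (+2 fires, +3 burnt)
Step 6: cell (3,3)='.' (+0 fires, +2 burnt)
  fire out at step 6

1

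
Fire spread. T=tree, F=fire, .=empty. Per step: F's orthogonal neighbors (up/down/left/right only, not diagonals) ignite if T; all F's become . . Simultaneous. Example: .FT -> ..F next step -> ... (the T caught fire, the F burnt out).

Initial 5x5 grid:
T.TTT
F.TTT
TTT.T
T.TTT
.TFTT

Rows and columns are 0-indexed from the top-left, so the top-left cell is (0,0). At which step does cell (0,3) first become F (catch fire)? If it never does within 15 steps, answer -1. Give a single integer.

Step 1: cell (0,3)='T' (+5 fires, +2 burnt)
Step 2: cell (0,3)='T' (+5 fires, +5 burnt)
Step 3: cell (0,3)='T' (+2 fires, +5 burnt)
Step 4: cell (0,3)='T' (+3 fires, +2 burnt)
Step 5: cell (0,3)='F' (+2 fires, +3 burnt)
  -> target ignites at step 5
Step 6: cell (0,3)='.' (+1 fires, +2 burnt)
Step 7: cell (0,3)='.' (+0 fires, +1 burnt)
  fire out at step 7

5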